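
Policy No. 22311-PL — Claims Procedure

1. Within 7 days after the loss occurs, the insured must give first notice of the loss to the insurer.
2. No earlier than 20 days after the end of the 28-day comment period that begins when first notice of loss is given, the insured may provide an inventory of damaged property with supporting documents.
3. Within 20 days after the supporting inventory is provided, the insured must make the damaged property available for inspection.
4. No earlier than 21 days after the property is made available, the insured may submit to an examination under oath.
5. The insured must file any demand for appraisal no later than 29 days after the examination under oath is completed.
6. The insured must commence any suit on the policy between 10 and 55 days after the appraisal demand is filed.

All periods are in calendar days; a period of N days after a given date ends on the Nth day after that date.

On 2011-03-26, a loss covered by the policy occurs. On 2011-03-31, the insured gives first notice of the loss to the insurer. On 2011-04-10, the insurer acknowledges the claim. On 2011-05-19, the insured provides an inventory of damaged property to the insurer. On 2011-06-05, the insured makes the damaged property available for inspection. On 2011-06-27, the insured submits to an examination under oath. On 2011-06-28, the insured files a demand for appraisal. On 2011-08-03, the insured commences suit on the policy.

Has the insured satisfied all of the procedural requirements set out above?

Yes

Step 1: 7 days after 2011-03-26 (when the loss occurs) is 2011-04-02; done 2011-03-31 — timely.
Step 2: the earliest permitted date is 20 days after 2011-04-28 (end of the 28-day comment period, which began when first notice of loss is given on 2011-03-31), i.e. 2011-05-18; done 2011-05-19 — permitted.
Step 3: 20 days after 2011-05-19 (when the supporting inventory is provided) is 2011-06-08; 2011-06-05 is within that limit.
Step 4: the earliest permitted date is 21 days after 2011-06-05 (when the property is made available), i.e. 2011-06-26; done 2011-06-27, after the minimum wait.
Step 5: 29 days after 2011-06-27 (when the examination under oath is completed) is 2011-07-26; completed 2011-06-28, before the deadline.
Step 6: the window is 10–55 days after 2011-06-28 (when the appraisal demand is filed), so 2011-07-08 through 2011-08-22; 2011-08-03 falls inside that range.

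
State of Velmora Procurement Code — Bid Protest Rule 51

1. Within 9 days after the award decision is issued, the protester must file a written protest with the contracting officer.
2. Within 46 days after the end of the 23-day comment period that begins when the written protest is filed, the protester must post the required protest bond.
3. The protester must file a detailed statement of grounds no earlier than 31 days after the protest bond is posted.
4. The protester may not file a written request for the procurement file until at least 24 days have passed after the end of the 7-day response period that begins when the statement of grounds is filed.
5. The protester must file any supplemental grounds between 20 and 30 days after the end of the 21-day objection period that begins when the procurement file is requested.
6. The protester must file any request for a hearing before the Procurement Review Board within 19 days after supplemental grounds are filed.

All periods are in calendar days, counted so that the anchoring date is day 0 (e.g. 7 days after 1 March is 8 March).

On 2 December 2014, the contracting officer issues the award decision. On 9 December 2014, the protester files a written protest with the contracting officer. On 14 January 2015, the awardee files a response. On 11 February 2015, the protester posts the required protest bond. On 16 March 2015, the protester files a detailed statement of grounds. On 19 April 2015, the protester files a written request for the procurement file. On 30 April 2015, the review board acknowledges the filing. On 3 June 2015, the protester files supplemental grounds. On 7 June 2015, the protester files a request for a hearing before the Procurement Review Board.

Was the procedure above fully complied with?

Step 1: 9 days after 2 December 2014 (when the award decision is issued) is 11 December 2014; completed 9 December 2014, before the deadline.
Step 2: 46 days after 1 January 2015 (end of the 23-day comment period, which began when the written protest is filed on 9 December 2014) is 16 February 2015; 11 February 2015 is within that limit.
Step 3: the earliest permitted date is 31 days after 11 February 2015 (when the protest bond is posted), i.e. 14 March 2015; 16 March 2015 is on or after that date.
Step 4: the earliest permitted date is 24 days after 23 March 2015 (end of the 7-day response period, which began when the statement of grounds is filed on 16 March 2015), i.e. 16 April 2015; 19 April 2015 is on or after that date.
Step 5: the window is 20–30 days after 10 May 2015 (end of the 21-day objection period, which began when the procurement file is requested on 19 April 2015), so 30 May 2015 through 9 June 2015; 3 June 2015 falls inside that range.
Step 6: 19 days after 3 June 2015 (when supplemental grounds are filed) is 22 June 2015; done 7 June 2015 — timely.

Yes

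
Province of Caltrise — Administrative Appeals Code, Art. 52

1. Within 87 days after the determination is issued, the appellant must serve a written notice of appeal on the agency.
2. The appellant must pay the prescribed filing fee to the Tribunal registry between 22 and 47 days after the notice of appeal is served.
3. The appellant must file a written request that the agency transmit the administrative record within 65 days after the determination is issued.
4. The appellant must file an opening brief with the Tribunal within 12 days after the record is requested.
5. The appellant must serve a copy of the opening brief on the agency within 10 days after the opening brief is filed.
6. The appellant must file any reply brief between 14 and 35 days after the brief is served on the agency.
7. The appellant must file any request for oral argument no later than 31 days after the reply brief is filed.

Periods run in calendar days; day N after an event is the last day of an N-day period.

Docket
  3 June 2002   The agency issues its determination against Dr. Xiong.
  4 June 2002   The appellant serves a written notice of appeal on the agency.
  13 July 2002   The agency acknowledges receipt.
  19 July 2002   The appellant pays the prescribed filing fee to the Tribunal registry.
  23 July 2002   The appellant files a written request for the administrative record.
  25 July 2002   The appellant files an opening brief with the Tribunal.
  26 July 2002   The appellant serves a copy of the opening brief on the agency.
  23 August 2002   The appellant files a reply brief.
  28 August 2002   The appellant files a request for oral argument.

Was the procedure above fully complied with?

Yes

Step 1 — counting 87 days from 3 June 2002 (when the determination is issued) gives a deadline of 29 August 2002; 4 June 2002 is within that limit.
Step 2 — 22 and 47 days from 4 June 2002 (when the notice of appeal is served) are 26 June 2002 and 21 July 2002 respectively; done 19 July 2002, which is between those dates.
Step 3 — counting 65 days from 3 June 2002 (when the determination is issued) gives a deadline of 7 August 2002; done 23 July 2002 — timely.
Step 4 — counting 12 days from 23 July 2002 (when the record is requested) gives a deadline of 4 August 2002; done 25 July 2002 — timely.
Step 5 — counting 10 days from 25 July 2002 (when the opening brief is filed) gives a deadline of 4 August 2002; completed 26 July 2002, before the deadline.
Step 6 — 14 and 35 days from 26 July 2002 (when the brief is served on the agency) are 9 August 2002 and 30 August 2002 respectively; 23 August 2002 falls inside that range.
Step 7 — counting 31 days from 23 August 2002 (when the reply brief is filed) gives a deadline of 23 September 2002; 28 August 2002 is within that limit.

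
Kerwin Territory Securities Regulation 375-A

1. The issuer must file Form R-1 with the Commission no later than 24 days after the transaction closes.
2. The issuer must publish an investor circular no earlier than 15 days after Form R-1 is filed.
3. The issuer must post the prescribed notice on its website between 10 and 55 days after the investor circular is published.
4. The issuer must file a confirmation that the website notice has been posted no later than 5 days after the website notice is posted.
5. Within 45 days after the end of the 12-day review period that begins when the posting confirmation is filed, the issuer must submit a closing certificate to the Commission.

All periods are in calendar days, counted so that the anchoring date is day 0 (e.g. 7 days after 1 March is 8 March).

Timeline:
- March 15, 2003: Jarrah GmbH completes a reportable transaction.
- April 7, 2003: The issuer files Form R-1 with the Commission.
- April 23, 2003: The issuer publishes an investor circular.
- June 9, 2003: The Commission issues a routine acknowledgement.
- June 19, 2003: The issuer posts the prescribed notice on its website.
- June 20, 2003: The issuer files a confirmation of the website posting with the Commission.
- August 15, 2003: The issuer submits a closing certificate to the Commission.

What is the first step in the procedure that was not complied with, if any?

Step 3

(1) due by March 15, 2003 + 24 days = April 8, 2003; completed April 7, 2003, before the deadline.
(2) permitted from April 7, 2003 + 15 days = April 22, 2003 onward; done April 23, 2003, after the minimum wait.
(3) the permitted window runs from April 23, 2003 + 10 = May 3, 2003 to April 23, 2003 + 55 = June 17, 2003; June 19, 2003 is 2 days past the end of the window.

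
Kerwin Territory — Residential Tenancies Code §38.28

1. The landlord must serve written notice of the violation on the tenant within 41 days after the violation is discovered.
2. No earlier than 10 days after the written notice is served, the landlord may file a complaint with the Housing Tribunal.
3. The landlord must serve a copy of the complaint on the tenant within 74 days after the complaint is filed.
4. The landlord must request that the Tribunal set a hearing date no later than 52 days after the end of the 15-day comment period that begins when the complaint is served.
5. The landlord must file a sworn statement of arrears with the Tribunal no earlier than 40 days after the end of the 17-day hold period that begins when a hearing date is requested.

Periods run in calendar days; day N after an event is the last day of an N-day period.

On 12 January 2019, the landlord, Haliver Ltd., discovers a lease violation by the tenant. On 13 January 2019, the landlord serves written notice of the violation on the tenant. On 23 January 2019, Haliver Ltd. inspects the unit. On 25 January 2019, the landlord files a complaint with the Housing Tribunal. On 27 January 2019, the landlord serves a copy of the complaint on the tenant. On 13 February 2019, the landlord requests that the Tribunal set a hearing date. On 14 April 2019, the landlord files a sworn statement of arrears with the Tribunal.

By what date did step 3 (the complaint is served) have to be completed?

9 April 2019

Step 3 runs from 25 January 2019, when the complaint is filed. 74 days after 25 January 2019 is 9 April 2019.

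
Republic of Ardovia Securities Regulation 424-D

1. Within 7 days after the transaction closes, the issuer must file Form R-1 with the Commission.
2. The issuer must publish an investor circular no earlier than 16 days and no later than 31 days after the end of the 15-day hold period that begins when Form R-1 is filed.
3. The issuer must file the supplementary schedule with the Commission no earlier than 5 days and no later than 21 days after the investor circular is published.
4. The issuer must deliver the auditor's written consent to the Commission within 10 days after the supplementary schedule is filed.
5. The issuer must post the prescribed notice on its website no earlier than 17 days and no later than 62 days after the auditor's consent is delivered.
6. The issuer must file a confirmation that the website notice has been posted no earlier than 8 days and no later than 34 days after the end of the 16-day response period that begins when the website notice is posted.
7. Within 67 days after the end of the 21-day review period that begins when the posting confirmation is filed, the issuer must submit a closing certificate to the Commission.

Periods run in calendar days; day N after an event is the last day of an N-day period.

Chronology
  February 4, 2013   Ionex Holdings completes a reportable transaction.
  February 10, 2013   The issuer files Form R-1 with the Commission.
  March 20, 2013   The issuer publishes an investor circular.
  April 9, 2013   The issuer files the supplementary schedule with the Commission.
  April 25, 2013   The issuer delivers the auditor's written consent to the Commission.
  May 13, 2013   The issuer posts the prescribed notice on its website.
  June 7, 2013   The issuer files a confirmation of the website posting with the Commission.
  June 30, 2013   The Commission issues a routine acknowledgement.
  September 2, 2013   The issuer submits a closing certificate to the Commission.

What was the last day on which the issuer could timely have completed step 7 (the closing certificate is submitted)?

September 3, 2013

The posting confirmation is filed on June 7, 2013; the 21-day review period therefore ends June 28, 2013, and step 7 runs from that date. 67 days after June 28, 2013 is September 3, 2013.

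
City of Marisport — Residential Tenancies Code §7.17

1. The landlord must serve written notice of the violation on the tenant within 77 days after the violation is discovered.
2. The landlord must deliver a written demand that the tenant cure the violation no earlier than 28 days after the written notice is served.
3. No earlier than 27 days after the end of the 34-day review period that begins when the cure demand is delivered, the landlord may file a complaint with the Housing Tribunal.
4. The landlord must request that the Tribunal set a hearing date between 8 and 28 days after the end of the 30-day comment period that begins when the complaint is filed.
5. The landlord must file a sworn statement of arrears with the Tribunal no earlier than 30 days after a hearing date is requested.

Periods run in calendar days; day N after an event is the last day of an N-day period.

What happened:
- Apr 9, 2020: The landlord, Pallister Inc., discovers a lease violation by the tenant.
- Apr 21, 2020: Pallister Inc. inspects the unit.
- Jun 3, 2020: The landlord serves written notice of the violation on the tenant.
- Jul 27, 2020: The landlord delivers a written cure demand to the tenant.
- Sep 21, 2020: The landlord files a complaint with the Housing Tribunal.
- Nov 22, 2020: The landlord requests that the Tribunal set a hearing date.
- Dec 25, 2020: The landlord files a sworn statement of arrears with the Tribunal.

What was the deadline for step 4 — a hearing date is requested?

The complaint is filed on Sep 21, 2020; the 30-day comment period therefore ends Oct 21, 2020, and step 4 runs from that date. The window is 8–28 days after Oct 21, 2020; it closes on Nov 18, 2020.

Nov 18, 2020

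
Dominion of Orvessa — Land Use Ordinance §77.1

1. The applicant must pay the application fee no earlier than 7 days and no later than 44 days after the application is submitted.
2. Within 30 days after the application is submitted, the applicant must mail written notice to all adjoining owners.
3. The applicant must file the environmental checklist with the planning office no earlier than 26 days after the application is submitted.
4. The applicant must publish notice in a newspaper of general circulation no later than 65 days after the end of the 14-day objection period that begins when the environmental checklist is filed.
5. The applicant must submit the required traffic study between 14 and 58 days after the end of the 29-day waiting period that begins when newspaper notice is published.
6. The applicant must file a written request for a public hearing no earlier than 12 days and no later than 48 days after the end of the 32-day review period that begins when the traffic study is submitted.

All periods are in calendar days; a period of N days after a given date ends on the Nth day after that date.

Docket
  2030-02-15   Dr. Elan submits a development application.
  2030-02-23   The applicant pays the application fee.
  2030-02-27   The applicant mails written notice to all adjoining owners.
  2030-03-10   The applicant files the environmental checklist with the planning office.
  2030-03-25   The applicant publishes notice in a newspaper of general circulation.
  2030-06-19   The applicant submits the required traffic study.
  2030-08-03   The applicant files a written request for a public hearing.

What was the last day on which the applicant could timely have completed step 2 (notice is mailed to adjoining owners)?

Step 2 runs from 2030-02-15, when the application is submitted. 30 days after 2030-02-15 is 2030-03-17.

2030-03-17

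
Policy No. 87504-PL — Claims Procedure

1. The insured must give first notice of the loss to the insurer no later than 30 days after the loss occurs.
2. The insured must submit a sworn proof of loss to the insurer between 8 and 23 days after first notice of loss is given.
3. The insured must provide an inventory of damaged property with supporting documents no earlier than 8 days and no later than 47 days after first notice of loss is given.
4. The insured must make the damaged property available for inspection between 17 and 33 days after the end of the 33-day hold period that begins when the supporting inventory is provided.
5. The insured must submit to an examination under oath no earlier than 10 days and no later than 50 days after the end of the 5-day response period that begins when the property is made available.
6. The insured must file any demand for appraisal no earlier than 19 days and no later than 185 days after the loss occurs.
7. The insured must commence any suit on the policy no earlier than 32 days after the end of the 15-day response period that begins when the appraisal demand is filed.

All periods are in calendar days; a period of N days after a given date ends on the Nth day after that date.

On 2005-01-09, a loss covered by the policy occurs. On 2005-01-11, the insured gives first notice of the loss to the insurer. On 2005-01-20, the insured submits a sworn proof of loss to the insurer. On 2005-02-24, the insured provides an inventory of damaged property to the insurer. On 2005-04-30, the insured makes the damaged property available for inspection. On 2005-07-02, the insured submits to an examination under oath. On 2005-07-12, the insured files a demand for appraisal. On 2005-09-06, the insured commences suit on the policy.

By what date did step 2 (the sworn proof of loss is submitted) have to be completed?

Step 2 runs from 2005-01-11, when first notice of loss is given. The window is 8–23 days after 2005-01-11; it closes on 2005-02-03.

2005-02-03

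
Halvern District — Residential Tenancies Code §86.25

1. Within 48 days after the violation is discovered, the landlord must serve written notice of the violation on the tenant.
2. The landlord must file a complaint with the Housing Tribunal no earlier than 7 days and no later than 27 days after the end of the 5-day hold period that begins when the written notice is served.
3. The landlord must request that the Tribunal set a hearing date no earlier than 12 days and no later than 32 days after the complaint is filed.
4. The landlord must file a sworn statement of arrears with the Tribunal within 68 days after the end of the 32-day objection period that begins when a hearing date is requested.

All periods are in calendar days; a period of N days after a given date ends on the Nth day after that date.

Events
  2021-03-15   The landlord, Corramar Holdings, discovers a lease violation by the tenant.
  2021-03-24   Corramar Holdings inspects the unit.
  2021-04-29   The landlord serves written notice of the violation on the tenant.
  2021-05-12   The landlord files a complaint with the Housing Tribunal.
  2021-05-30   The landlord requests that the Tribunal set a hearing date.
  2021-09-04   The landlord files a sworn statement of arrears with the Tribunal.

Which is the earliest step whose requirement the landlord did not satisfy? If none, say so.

None — every step was satisfied

Step 1 — counting 48 days from 2021-03-15 (when the violation is discovered) gives a deadline of 2021-05-02; completed 2021-04-29, before the deadline.
Step 2 — 7 and 27 days from 2021-05-04 (end of the 5-day hold period, which began when the written notice is served on 2021-04-29) are 2021-05-11 and 2021-05-31 respectively; done 2021-05-12, which is between those dates.
Step 3 — 12 and 32 days from 2021-05-12 (when the complaint is filed) are 2021-05-24 and 2021-06-13 respectively; done 2021-05-30 — within the window.
Step 4 — counting 68 days from 2021-07-01 (end of the 32-day objection period, which began when a hearing date is requested on 2021-05-30) gives a deadline of 2021-09-07; completed 2021-09-04, before the deadline.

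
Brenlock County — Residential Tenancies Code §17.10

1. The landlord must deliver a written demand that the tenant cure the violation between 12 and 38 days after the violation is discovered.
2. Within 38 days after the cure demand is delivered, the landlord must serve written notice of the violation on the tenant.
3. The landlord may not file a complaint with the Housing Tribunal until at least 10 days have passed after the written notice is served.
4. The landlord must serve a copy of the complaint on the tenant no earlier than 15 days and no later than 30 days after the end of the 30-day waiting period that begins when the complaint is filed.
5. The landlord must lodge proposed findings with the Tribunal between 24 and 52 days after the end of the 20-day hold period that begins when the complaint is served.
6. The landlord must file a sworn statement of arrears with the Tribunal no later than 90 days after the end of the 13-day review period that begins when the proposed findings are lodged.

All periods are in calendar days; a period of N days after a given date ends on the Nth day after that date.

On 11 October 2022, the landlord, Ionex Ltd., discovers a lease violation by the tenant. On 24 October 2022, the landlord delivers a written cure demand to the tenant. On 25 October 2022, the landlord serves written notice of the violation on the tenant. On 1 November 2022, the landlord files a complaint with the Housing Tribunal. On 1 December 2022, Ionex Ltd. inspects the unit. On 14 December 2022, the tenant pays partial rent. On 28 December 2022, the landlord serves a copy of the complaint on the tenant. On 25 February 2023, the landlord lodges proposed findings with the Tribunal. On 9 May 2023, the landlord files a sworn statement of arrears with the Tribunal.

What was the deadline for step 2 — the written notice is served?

Step 2 runs from 24 October 2022, when the cure demand is delivered. 38 days after 24 October 2022 is 1 December 2022.

1 December 2022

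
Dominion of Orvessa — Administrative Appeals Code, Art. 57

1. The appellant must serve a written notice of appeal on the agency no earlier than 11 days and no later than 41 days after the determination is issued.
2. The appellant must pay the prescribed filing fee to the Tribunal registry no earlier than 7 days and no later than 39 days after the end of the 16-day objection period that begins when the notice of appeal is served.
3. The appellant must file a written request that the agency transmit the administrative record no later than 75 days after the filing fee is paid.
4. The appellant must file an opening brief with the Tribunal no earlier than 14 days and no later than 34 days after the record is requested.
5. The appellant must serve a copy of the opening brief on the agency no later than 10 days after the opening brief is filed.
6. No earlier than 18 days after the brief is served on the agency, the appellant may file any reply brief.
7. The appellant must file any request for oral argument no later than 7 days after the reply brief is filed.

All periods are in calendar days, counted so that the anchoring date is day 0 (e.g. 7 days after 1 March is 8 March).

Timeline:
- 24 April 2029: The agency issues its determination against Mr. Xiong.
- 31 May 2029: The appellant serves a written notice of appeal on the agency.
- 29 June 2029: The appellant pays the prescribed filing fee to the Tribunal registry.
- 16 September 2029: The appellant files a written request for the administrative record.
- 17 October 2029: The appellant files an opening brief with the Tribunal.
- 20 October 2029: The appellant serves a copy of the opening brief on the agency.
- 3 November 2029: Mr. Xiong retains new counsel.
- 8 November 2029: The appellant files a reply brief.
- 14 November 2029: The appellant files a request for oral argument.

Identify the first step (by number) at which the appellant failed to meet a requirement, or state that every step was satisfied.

Step 1: the window is 11–41 days after 24 April 2029 (when the determination is issued), so 5 May 2029 through 4 June 2029; done 31 May 2029 — within the window.
Step 2: the window is 7–39 days after 16 June 2029 (end of the 16-day objection period, which began when the notice of appeal is served on 31 May 2029), so 23 June 2029 through 25 July 2029; done 29 June 2029, which is between those dates.
Step 3: 75 days after 29 June 2029 (when the filing fee is paid) is 12 September 2029; not done until 16 September 2029, 4 days after the deadline.
The analysis stops there.

Step 3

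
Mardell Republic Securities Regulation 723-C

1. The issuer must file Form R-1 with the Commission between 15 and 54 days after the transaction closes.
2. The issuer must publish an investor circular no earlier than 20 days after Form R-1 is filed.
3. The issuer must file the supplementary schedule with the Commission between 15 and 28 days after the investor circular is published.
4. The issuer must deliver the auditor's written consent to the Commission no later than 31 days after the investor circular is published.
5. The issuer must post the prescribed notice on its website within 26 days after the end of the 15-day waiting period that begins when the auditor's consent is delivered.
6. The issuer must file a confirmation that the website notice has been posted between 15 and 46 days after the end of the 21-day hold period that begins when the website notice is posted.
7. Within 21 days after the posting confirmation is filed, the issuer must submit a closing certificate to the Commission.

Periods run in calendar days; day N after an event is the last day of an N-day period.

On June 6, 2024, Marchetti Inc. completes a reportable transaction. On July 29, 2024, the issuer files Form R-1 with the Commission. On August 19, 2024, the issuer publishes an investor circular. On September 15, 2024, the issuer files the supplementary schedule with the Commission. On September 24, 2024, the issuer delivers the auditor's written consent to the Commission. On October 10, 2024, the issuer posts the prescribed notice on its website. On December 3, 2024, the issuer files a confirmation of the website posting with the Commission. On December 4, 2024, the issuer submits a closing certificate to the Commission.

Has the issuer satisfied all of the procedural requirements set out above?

No

Step 1: the window is 15–54 days after June 6, 2024 (when the transaction closes), so June 21, 2024 through July 30, 2024; done July 29, 2024 — within the window.
Step 2: the earliest permitted date is 20 days after July 29, 2024 (when Form R-1 is filed), i.e. August 18, 2024; August 19, 2024 is on or after that date.
Step 3: the window is 15–28 days after August 19, 2024 (when the investor circular is published), so September 3, 2024 through September 16, 2024; September 15, 2024 falls inside that range.
Step 4: 31 days after August 19, 2024 (when the investor circular is published) is September 19, 2024; done September 24, 2024 — 5 days late.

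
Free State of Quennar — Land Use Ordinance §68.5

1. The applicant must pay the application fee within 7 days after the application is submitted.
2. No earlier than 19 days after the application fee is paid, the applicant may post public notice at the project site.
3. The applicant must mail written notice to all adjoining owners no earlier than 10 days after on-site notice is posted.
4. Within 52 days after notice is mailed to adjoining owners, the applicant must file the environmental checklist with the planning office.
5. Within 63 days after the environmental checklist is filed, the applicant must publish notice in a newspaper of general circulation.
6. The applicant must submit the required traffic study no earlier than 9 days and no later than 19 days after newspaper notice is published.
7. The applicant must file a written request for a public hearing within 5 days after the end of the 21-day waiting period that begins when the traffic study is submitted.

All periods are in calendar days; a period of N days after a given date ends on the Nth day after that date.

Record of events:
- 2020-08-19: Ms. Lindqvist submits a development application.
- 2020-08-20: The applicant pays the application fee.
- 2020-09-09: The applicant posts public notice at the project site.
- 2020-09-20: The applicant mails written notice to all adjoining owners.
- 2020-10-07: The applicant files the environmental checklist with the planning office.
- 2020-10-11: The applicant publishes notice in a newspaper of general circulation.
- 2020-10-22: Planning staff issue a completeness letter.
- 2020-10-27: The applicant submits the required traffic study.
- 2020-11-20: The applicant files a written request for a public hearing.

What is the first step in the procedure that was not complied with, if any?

None — every step was satisfied

Step 1 — counting 7 days from 2020-08-19 (when the application is submitted) gives a deadline of 2020-08-26; done 2020-08-20 — timely.
Step 2 — must wait 19 days from 2020-08-20 (when the application fee is paid), so not before 2020-09-08; done 2020-09-09, after the minimum wait.
Step 3 — must wait 10 days from 2020-09-09 (when on-site notice is posted), so not before 2020-09-19; done 2020-09-20 — permitted.
Step 4 — counting 52 days from 2020-09-20 (when notice is mailed to adjoining owners) gives a deadline of 2020-11-11; completed 2020-10-07, before the deadline.
Step 5 — counting 63 days from 2020-10-07 (when the environmental checklist is filed) gives a deadline of 2020-12-09; 2020-10-11 is within that limit.
Step 6 — 9 and 19 days from 2020-10-11 (when newspaper notice is published) are 2020-10-20 and 2020-10-30 respectively; 2020-10-27 falls inside that range.
Step 7 — counting 5 days from 2020-11-17 (end of the 21-day waiting period, which began when the traffic study is submitted on 2020-10-27) gives a deadline of 2020-11-22; done 2020-11-20 — timely.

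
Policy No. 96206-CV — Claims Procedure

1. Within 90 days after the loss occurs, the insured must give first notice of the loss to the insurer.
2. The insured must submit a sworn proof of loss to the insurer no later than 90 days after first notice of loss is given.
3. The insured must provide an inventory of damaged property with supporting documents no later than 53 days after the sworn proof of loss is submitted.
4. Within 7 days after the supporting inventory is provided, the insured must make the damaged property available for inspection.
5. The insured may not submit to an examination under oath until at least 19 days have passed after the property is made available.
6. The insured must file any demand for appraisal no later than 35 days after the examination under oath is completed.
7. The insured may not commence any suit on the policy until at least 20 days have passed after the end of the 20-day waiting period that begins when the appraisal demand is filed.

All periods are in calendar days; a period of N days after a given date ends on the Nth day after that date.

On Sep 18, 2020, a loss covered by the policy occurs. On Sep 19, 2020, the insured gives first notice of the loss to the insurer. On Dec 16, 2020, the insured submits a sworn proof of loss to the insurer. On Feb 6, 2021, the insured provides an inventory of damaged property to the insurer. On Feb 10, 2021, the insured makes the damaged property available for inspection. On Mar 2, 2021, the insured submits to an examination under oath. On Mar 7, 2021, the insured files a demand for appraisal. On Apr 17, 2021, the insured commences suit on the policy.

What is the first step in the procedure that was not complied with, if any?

None — every step was satisfied

Step 1 — counting 90 days from Sep 18, 2020 (when the loss occurs) gives a deadline of Dec 17, 2020; Sep 19, 2020 is within that limit.
Step 2 — counting 90 days from Sep 19, 2020 (when first notice of loss is given) gives a deadline of Dec 18, 2020; Dec 16, 2020 is within that limit.
Step 3 — counting 53 days from Dec 16, 2020 (when the sworn proof of loss is submitted) gives a deadline of Feb 7, 2021; completed Feb 6, 2021, before the deadline.
Step 4 — counting 7 days from Feb 6, 2021 (when the supporting inventory is provided) gives a deadline of Feb 13, 2021; done Feb 10, 2021 — timely.
Step 5 — must wait 19 days from Feb 10, 2021 (when the property is made available), so not before Mar 1, 2021; done Mar 2, 2021, after the minimum wait.
Step 6 — counting 35 days from Mar 2, 2021 (when the examination under oath is completed) gives a deadline of Apr 6, 2021; completed Mar 7, 2021, before the deadline.
Step 7 — must wait 20 days from Mar 27, 2021 (end of the 20-day waiting period, which began when the appraisal demand is filed on Mar 7, 2021), so not before Apr 16, 2021; done Apr 17, 2021, after the minimum wait.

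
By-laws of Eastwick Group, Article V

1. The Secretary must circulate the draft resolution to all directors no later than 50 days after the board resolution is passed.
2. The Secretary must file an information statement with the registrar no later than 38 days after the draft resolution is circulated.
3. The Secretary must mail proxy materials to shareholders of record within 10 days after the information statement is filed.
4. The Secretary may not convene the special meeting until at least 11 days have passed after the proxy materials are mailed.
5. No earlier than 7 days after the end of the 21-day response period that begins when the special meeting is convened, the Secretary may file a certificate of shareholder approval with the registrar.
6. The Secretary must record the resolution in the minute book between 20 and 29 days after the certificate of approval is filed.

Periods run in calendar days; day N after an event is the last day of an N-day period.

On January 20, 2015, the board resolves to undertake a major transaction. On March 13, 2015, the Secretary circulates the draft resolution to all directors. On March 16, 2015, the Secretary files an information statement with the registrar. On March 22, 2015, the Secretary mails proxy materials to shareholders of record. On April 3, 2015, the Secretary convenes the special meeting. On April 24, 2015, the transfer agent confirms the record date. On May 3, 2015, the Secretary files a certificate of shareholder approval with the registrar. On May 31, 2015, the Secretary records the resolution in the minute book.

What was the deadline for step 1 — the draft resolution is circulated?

Step 1 runs from January 20, 2015, when the board resolution is passed. 50 days after January 20, 2015 is March 11, 2015.

March 11, 2015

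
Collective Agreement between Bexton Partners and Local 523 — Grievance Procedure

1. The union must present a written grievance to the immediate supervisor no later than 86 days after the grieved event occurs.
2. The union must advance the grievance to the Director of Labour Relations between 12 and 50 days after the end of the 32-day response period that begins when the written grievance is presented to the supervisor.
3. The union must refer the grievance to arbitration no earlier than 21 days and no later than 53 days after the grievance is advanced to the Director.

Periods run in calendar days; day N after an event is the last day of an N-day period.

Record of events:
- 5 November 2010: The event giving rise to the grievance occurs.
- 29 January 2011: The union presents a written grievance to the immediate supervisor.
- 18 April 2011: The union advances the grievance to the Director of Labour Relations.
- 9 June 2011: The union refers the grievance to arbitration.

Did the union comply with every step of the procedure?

Yes

Step 1: 86 days after 5 November 2010 (when the grieved event occurs) is 30 January 2011; completed 29 January 2011, before the deadline.
Step 2: the window is 12–50 days after 2 March 2011 (end of the 32-day response period, which began when the written grievance is presented to the supervisor on 29 January 2011), so 14 March 2011 through 21 April 2011; done 18 April 2011 — within the window.
Step 3: the window is 21–53 days after 18 April 2011 (when the grievance is advanced to the Director), so 9 May 2011 through 10 June 2011; 9 June 2011 falls inside that range.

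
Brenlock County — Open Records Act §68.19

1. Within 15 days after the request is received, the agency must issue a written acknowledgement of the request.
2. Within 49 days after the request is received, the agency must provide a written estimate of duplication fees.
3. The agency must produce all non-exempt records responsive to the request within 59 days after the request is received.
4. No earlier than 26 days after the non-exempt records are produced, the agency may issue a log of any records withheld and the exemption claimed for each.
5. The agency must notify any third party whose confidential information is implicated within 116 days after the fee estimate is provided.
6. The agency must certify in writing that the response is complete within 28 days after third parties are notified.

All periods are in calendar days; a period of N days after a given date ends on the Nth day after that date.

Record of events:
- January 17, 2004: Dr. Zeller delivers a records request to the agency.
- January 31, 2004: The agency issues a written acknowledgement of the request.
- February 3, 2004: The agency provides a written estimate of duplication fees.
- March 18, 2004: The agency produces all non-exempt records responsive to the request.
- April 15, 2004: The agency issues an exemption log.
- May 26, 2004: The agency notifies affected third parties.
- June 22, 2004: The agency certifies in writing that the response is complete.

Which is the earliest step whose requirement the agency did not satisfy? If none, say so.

Step 3

(1) due by January 17, 2004 + 15 days = February 1, 2004; done January 31, 2004 — timely.
(2) due by January 17, 2004 + 49 days = March 6, 2004; done February 3, 2004 — timely.
(3) due by January 17, 2004 + 59 days = March 16, 2004; not done until March 18, 2004, 2 days after the deadline.
That is the first point of non-compliance.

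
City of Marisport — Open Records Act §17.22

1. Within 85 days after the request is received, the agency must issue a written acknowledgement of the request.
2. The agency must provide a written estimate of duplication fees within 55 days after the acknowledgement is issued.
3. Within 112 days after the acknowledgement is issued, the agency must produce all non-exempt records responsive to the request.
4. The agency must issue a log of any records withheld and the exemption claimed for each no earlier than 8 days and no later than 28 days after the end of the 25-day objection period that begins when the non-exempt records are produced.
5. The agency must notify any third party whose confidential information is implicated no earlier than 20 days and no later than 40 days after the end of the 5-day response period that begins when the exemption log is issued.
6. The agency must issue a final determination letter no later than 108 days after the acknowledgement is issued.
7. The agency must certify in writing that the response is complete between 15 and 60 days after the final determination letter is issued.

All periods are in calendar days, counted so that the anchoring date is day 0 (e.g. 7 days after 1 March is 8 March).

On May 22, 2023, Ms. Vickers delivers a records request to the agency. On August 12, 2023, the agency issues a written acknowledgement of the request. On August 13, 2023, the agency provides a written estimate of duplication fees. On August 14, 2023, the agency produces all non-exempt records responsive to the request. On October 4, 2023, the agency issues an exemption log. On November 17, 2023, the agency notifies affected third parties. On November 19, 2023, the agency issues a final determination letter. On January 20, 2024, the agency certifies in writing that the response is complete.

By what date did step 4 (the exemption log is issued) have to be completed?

October 6, 2023

The non-exempt records are produced on August 14, 2023; the 25-day objection period therefore ends September 8, 2023, and step 4 runs from that date. The window is 8–28 days after September 8, 2023; it closes on October 6, 2023.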